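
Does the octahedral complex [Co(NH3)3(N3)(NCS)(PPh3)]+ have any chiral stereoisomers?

Systematic placement gives 4 geometric isomers: NH3 mer (3 arrangements); NH3 fac (chiral).
One of these lacks any improper symmetry element and so occurs as an enantiomeric pair, giving 4 + 1 = 5 stereoisomers in total.

yes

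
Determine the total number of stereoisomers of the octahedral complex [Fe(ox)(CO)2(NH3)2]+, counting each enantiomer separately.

The six octahedral sites form three mutually perpendicular trans pairs.
Each ox is bidentate and must span two cis positions.
The distinct arrangements are (3 in all): CO trans, NH3 cis; CO cis, NH3 cis (chiral); CO cis, NH3 trans.
One of these lacks any improper symmetry element and so occurs as an enantiomeric pair, giving 3 + 1 = 4 stereoisomers in total.

4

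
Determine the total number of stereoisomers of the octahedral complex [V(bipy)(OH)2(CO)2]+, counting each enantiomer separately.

4

The six octahedral sites form three mutually perpendicular trans pairs.
Each bipy is bidentate and must span two cis positions.
There are 3 geometric isomers: OH cis, CO trans; OH cis, CO cis (chiral); OH trans, CO cis.
One of these lacks any improper symmetry element and so occurs as an enantiomeric pair, giving 3 + 1 = 4 stereoisomers in total.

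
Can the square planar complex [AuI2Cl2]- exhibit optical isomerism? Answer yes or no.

Systematic placement gives 2 geometric isomers: I cis; I trans.
Each arrangement has an internal mirror plane or centre of symmetry, so none is chiral.

no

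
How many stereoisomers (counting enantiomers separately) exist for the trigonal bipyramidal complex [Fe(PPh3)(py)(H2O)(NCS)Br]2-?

In a trigonal bipyramid the two axial positions differ from the three equatorial ones.
Placing the ligands in turn and identifying arrangements related by rotation or reflection leaves 10 distinct geometric isomers.
Of these, 10 lack any improper symmetry element and so occur as enantiomeric pairs, giving 10 + 10 = 20 stereoisomers in total.

20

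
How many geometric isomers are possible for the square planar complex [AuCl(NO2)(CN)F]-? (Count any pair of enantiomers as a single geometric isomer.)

3

In a square planar complex each vertex has one trans partner and two cis neighbours.
There are 3 geometric isomers: (CN/F trans, Cl/NO2 trans); (CN/NO2 trans, Cl/F trans); (CN/Cl trans, F/NO2 trans).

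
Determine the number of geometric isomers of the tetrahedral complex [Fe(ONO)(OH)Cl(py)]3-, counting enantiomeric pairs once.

1

Only one geometric arrangement is possible; it has no improper symmetry element, so it exists as a pair of enantiomers (2 stereoisomers).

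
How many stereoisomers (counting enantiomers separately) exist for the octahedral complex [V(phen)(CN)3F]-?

The six octahedral sites form three mutually perpendicular trans pairs.
Each phen is bidentate and must span two cis positions.
The distinct arrangements are (2 in all): CN mer; CN fac.
Each arrangement has an internal mirror plane or centre of symmetry, so none is chiral.

2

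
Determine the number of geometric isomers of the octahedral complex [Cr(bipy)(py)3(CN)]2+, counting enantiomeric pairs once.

Each bipy is bidentate and must span two cis positions.
There are 2 geometric isomers: py mer; py fac.

2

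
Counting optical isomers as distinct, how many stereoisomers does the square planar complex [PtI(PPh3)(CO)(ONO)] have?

3

There are 3 geometric isomers: (CO/ONO trans, I/PPh3 trans); (CO/PPh3 trans, I/ONO trans); (CO/I trans, ONO/PPh3 trans).
Each arrangement has an internal mirror plane or centre of symmetry, so none is chiral.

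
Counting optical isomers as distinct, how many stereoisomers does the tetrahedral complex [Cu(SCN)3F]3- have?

In a tetrahedral complex all four positions are equivalent and every pair of ligands is adjacent — there is no cis/trans distinction.
Only one geometric arrangement is possible.

1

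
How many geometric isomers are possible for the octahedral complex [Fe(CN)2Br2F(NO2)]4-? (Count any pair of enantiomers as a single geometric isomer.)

6

In an octahedral complex each vertex has one trans partner and four cis neighbours.
There are 6 geometric isomers: CN trans, Br trans; CN cis, Br trans; CN cis, Br cis (3 arrangements, 2 chiral); CN trans, Br cis.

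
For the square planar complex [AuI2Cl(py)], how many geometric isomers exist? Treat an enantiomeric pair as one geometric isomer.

A square has two trans pairs of vertices; adjacent vertices are cis.
Systematic placement gives 2 geometric isomers: I cis; I trans.

2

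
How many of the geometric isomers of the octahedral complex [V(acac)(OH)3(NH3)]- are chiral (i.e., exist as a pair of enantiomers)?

In an octahedral complex each vertex has one trans partner and four cis neighbours.
Each acac is bidentate and must span two cis positions.
Systematic placement gives 2 geometric isomers: OH fac; OH mer.
Each arrangement has an internal mirror plane or centre of symmetry, so none is chiral.

0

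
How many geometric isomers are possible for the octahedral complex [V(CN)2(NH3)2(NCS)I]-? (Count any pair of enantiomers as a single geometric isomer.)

Working through the distinct placements yields 6 geometric isomers: CN trans, NH3 trans; CN trans, NH3 cis; CN cis, NH3 trans; CN cis, NH3 cis (3 arrangements, 2 chiral).

6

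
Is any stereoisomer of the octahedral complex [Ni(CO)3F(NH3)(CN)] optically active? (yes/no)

An octahedron has six vertices in three trans pairs; every non-trans pair is cis.
Working through the distinct placements yields 4 geometric isomers: CO mer (3 arrangements); CO fac (chiral).
One of these lacks any improper symmetry element and so occurs as an enantiomeric pair, giving 4 + 1 = 5 stereoisomers in total.

yes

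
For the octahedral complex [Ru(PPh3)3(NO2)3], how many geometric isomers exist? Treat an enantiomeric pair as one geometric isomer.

Systematic placement gives 2 geometric isomers: PPh3 mer; PPh3 fac.

2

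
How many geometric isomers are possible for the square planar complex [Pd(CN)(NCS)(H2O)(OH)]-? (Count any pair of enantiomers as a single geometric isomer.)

Systematic placement gives 3 geometric isomers: (CN/NCS trans, H2O/OH trans); (CN/OH trans, H2O/NCS trans); (CN/H2O trans, NCS/OH trans).

3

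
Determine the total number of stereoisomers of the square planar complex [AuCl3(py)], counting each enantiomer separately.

1

A square has two trans pairs of vertices; adjacent vertices are cis.
Only one geometric arrangement is possible.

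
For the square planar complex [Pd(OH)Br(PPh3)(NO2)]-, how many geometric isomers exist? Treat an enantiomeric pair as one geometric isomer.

3

Working through the distinct placements yields 3 geometric isomers: (Br/OH trans, NO2/PPh3 trans); (Br/PPh3 trans, NO2/OH trans); (Br/NO2 trans, OH/PPh3 trans).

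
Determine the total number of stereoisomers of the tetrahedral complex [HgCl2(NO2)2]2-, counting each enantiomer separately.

In a tetrahedral complex all four positions are equivalent and every pair of ligands is adjacent — there is no cis/trans distinction.
Only one geometric arrangement is possible.

1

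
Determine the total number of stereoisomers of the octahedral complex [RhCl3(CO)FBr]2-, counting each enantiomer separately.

5

Systematic placement gives 4 geometric isomers: Cl mer (3 arrangements); Cl fac (chiral).
One of these lacks any improper symmetry element and so occurs as an enantiomeric pair, giving 4 + 1 = 5 stereoisomers in total.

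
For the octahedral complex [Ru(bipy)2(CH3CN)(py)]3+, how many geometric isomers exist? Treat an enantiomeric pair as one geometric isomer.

The six octahedral sites form three mutually perpendicular trans pairs.
Each bipy is bidentate and must span two cis positions.
Working through the distinct placements yields 2 geometric isomers: CH3CN and py mutually cis (chiral); CH3CN and py mutually trans.

2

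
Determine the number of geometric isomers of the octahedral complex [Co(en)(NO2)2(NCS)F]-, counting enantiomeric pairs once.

Each en is bidentate and must span two cis positions.
Working through the distinct placements yields 4 geometric isomers: NO2 cis (3 arrangements, 2 chiral); NO2 trans.

4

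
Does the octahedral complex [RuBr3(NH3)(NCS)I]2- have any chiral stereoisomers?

In an octahedral complex each vertex has one trans partner and four cis neighbours.
Working through the distinct placements yields 4 geometric isomers: Br mer (3 arrangements); Br fac (chiral).
One of these lacks any improper symmetry element and so occurs as an enantiomeric pair, giving 4 + 1 = 5 stereoisomers in total.

yes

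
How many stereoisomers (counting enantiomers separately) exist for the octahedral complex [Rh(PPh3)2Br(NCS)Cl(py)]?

An octahedron has six vertices in three trans pairs; every non-trans pair is cis.
Exhaustive case analysis gives 9 geometric isomers.
Of these, 6 lack any improper symmetry element and so occur as enantiomeric pairs, giving 9 + 6 = 15 stereoisomers in total.

15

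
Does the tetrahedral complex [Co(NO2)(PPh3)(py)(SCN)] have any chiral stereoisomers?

All four vertices of a tetrahedron are equivalent and mutually adjacent, so cis/trans isomerism cannot arise.
Only one geometric arrangement is possible; it has no improper symmetry element, so it exists as a pair of enantiomers (2 stereoisomers).

yes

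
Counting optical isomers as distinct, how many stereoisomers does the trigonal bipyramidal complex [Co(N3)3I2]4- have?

There are 3 geometric isomers: I both axial; I one axial, one equatorial; I both equatorial.
Each arrangement has an internal mirror plane or centre of symmetry, so none is chiral.

3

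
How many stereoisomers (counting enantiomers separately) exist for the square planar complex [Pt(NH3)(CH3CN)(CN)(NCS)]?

3

A square has two trans pairs of vertices; adjacent vertices are cis.
The distinct arrangements are (3 in all): (CH3CN/NCS trans, CN/NH3 trans); (CH3CN/NH3 trans, CN/NCS trans); (CH3CN/CN trans, NCS/NH3 trans).
Each arrangement has an internal mirror plane or centre of symmetry, so none is chiral.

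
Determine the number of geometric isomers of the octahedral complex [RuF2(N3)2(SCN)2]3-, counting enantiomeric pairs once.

5

The six octahedral sites form three mutually perpendicular trans pairs.
Systematic placement gives 5 geometric isomers: F trans, N3 trans, SCN trans; F trans, N3 cis, SCN cis; F cis, N3 cis, SCN trans; F cis, N3 cis, SCN cis (chiral); F cis, N3 trans, SCN cis.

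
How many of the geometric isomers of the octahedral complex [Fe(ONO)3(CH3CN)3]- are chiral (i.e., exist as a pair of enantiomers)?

The six octahedral sites form three mutually perpendicular trans pairs.
Systematic placement gives 2 geometric isomers: ONO mer; ONO fac.
Each arrangement has an internal mirror plane or centre of symmetry, so none is chiral.

0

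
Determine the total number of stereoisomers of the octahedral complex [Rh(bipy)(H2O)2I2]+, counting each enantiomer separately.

4

In an octahedral complex each vertex has one trans partner and four cis neighbours.
Each bipy is bidentate and must span two cis positions.
Working through the distinct placements yields 3 geometric isomers: H2O trans, I cis; H2O cis, I cis (chiral); H2O cis, I trans.
One of these lacks any improper symmetry element and so occurs as an enantiomeric pair, giving 3 + 1 = 4 stereoisomers in total.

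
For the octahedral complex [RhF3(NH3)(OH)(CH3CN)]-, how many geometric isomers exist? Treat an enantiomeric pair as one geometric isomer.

An octahedron has six vertices in three trans pairs; every non-trans pair is cis.
Systematic placement gives 4 geometric isomers: F mer (3 arrangements); F fac (chiral).

4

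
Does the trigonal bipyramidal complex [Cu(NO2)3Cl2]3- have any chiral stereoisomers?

no

In a trigonal bipyramid the two axial positions differ from the three equatorial ones.
Systematic placement gives 3 geometric isomers: Cl both axial; Cl one axial, one equatorial; Cl both equatorial.
Each arrangement has an internal mirror plane or centre of symmetry, so none is chiral.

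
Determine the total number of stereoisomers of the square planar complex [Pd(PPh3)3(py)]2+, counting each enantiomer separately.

1

In a square planar complex each vertex has one trans partner and two cis neighbours.
Only one geometric arrangement is possible.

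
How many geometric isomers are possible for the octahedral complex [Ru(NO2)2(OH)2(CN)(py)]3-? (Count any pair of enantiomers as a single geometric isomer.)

6

An octahedron has six vertices in three trans pairs; every non-trans pair is cis.
There are 6 geometric isomers: NO2 cis, OH cis (3 arrangements, 2 chiral); NO2 cis, OH trans; NO2 trans, OH cis; NO2 trans, OH trans.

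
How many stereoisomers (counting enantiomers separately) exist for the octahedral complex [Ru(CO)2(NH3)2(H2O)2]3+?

6

The six octahedral sites form three mutually perpendicular trans pairs.
There are 5 geometric isomers: CO trans, NH3 trans, H2O trans; CO trans, NH3 cis, H2O cis; CO cis, NH3 trans, H2O cis; CO cis, NH3 cis, H2O cis (chiral); CO cis, NH3 cis, H2O trans.
One of these lacks any improper symmetry element and so occurs as an enantiomeric pair, giving 5 + 1 = 6 stereoisomers in total.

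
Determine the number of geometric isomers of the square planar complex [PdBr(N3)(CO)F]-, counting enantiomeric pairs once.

In a square planar complex each vertex has one trans partner and two cis neighbours.
Working through the distinct placements yields 3 geometric isomers: (Br/F trans, CO/N3 trans); (Br/N3 trans, CO/F trans); (Br/CO trans, F/N3 trans).

3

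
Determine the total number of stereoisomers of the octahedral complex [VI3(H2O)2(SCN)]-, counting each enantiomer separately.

3

In an octahedral complex each vertex has one trans partner and four cis neighbours.
The distinct arrangements are (3 in all): I mer, H2O trans; I fac, H2O cis; I mer, H2O cis.
Each arrangement has an internal mirror plane or centre of symmetry, so none is chiral.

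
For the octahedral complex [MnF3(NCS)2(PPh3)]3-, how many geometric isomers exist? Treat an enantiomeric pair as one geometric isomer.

3

The six octahedral sites form three mutually perpendicular trans pairs.
The distinct arrangements are (3 in all): F mer, NCS cis; F mer, NCS trans; F fac, NCS cis.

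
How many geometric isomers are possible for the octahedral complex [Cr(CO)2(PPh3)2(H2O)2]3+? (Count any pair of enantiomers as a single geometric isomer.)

5

The six octahedral sites form three mutually perpendicular trans pairs.
Working through the distinct placements yields 5 geometric isomers: CO trans, PPh3 trans, H2O trans; CO trans, PPh3 cis, H2O cis; CO cis, PPh3 trans, H2O cis; CO cis, PPh3 cis, H2O cis (chiral); CO cis, PPh3 cis, H2O trans.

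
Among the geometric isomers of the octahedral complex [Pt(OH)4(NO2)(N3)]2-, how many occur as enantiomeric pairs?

In an octahedral complex each vertex has one trans partner and four cis neighbours.
Working through the distinct placements yields 2 geometric isomers: NO2 and N3 mutually trans; NO2 and N3 mutually cis.
Each arrangement has an internal mirror plane or centre of symmetry, so none is chiral.

0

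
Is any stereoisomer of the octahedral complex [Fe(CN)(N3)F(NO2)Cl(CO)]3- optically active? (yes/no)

In an octahedral complex each vertex has one trans partner and four cis neighbours.
Systematic enumeration (placing each ligand type in turn and discarding arrangements equivalent by rotation or reflection) gives 15 geometric isomers.
Of these, 15 lack any improper symmetry element and so occur as enantiomeric pairs, giving 15 + 15 = 30 stereoisomers in total.

yes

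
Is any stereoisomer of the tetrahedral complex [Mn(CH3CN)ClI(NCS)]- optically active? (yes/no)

yes

All four vertices of a tetrahedron are equivalent and mutually adjacent, so cis/trans isomerism cannot arise.
Only one geometric arrangement is possible; it has no improper symmetry element, so it exists as a pair of enantiomers (2 stereoisomers).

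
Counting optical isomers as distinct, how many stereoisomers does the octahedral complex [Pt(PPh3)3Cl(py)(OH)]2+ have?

5

Working through the distinct placements yields 4 geometric isomers: PPh3 mer (3 arrangements); PPh3 fac (chiral).
One of these lacks any improper symmetry element and so occurs as an enantiomeric pair, giving 4 + 1 = 5 stereoisomers in total.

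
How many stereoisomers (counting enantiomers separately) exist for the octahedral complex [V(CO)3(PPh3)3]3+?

2

The six octahedral sites form three mutually perpendicular trans pairs.
Working through the distinct placements yields 2 geometric isomers: CO mer; CO fac.
Each arrangement has an internal mirror plane or centre of symmetry, so none is chiral.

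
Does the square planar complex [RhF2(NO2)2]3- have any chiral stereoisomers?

Systematic placement gives 2 geometric isomers: F cis; F trans.
Each arrangement has an internal mirror plane or centre of symmetry, so none is chiral.

no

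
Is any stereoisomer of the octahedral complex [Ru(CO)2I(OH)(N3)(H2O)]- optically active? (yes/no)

yes

In an octahedral complex each vertex has one trans partner and four cis neighbours.
Placing the ligands in turn and identifying arrangements related by rotation or reflection leaves 9 distinct geometric isomers.
Of these, 6 lack any improper symmetry element and so occur as enantiomeric pairs, giving 9 + 6 = 15 stereoisomers in total.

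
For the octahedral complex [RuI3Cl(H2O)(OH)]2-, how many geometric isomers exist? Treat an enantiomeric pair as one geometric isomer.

4

An octahedron has six vertices in three trans pairs; every non-trans pair is cis.
The distinct arrangements are (4 in all): I mer (3 arrangements); I fac (chiral).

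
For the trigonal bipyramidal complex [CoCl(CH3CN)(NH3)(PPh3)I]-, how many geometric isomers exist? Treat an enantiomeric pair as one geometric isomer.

In a trigonal bipyramid the two axial positions differ from the three equatorial ones.
Exhaustive case analysis gives 10 geometric isomers.

10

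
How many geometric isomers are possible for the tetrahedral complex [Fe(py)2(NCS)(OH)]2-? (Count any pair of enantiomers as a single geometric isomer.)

Only one geometric arrangement is possible.

1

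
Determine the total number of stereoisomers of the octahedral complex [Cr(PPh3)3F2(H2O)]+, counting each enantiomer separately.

The six octahedral sites form three mutually perpendicular trans pairs.
Working through the distinct placements yields 3 geometric isomers: PPh3 mer, F trans; PPh3 mer, F cis; PPh3 fac, F cis.
Each arrangement has an internal mirror plane or centre of symmetry, so none is chiral.

3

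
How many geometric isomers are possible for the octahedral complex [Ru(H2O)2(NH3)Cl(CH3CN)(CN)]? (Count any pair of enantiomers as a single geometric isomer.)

9

In an octahedral complex each vertex has one trans partner and four cis neighbours.
Systematic enumeration (placing each ligand type in turn and discarding arrangements equivalent by rotation or reflection) gives 9 geometric isomers.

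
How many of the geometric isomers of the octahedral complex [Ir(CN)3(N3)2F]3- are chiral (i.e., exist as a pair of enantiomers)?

An octahedron has six vertices in three trans pairs; every non-trans pair is cis.
Systematic placement gives 3 geometric isomers: CN mer, N3 trans; CN mer, N3 cis; CN fac, N3 cis.
Each arrangement has an internal mirror plane or centre of symmetry, so none is chiral.

0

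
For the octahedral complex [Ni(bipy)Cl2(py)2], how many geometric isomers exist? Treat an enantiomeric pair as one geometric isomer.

In an octahedral complex each vertex has one trans partner and four cis neighbours.
Each bipy is bidentate and must span two cis positions.
The distinct arrangements are (3 in all): Cl trans, py cis; Cl cis, py trans; Cl cis, py cis (chiral).

3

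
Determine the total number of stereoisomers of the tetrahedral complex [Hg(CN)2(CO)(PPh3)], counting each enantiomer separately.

1

In a tetrahedral complex all four positions are equivalent and every pair of ligands is adjacent — there is no cis/trans distinction.
Only one geometric arrangement is possible.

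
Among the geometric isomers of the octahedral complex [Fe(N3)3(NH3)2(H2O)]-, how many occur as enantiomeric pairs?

0

The six octahedral sites form three mutually perpendicular trans pairs.
There are 3 geometric isomers: N3 mer, NH3 trans; N3 fac, NH3 cis; N3 mer, NH3 cis.
Each arrangement has an internal mirror plane or centre of symmetry, so none is chiral.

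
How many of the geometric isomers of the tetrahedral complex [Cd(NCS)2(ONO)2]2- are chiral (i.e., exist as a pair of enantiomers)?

0

In a tetrahedral complex all four positions are equivalent and every pair of ligands is adjacent — there is no cis/trans distinction.
Only one geometric arrangement is possible.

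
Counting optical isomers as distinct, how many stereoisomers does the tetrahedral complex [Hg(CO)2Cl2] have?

1

Only one geometric arrangement is possible.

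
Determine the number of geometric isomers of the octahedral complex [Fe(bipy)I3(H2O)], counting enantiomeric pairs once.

2

In an octahedral complex each vertex has one trans partner and four cis neighbours.
Each bipy is bidentate and must span two cis positions.
Systematic placement gives 2 geometric isomers: I fac; I mer.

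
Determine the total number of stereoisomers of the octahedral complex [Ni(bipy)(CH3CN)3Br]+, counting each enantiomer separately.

2

An octahedron has six vertices in three trans pairs; every non-trans pair is cis.
Each bipy is bidentate and must span two cis positions.
Working through the distinct placements yields 2 geometric isomers: CH3CN fac; CH3CN mer.
Each arrangement has an internal mirror plane or centre of symmetry, so none is chiral.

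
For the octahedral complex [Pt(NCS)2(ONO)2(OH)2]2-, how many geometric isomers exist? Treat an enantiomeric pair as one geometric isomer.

The six octahedral sites form three mutually perpendicular trans pairs.
The distinct arrangements are (5 in all): NCS trans, ONO trans, OH trans; NCS trans, ONO cis, OH cis; NCS cis, ONO trans, OH cis; NCS cis, ONO cis, OH cis (chiral); NCS cis, ONO cis, OH trans.

5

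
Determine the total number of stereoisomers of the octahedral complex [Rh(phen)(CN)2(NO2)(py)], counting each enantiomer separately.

An octahedron has six vertices in three trans pairs; every non-trans pair is cis.
Each phen is bidentate and must span two cis positions.
There are 4 geometric isomers: CN trans; CN cis (3 arrangements, 2 chiral).
Of these, 2 lack any improper symmetry element and so occur as enantiomeric pairs, giving 4 + 2 = 6 stereoisomers in total.

6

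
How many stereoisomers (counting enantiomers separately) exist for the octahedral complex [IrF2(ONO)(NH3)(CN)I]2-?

Placing the ligands in turn and identifying arrangements related by rotation or reflection leaves 9 distinct geometric isomers.
Of these, 6 lack any improper symmetry element and so occur as enantiomeric pairs, giving 9 + 6 = 15 stereoisomers in total.

15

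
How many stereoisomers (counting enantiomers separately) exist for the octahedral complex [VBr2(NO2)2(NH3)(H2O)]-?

8

Systematic placement gives 6 geometric isomers: Br trans, NO2 trans; Br trans, NO2 cis; Br cis, NO2 trans; Br cis, NO2 cis (3 arrangements, 2 chiral).
Of these, 2 lack any improper symmetry element and so occur as enantiomeric pairs, giving 6 + 2 = 8 stereoisomers in total.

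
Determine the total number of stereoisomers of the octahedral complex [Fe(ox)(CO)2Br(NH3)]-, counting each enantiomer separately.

6

An octahedron has six vertices in three trans pairs; every non-trans pair is cis.
Each ox is bidentate and must span two cis positions.
The distinct arrangements are (4 in all): CO cis (3 arrangements, 2 chiral); CO trans.
Of these, 2 lack any improper symmetry element and so occur as enantiomeric pairs, giving 4 + 2 = 6 stereoisomers in total.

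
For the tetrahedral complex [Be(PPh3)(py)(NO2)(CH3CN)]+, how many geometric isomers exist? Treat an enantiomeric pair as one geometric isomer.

1

Only one geometric arrangement is possible; it has no improper symmetry element, so it exists as a pair of enantiomers (2 stereoisomers).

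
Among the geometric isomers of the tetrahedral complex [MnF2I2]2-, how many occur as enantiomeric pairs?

In a tetrahedral complex all four positions are equivalent and every pair of ligands is adjacent — there is no cis/trans distinction.
Only one geometric arrangement is possible.

0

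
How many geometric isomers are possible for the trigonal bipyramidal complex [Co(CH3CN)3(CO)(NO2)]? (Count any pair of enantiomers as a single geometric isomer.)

4

There are 4 geometric isomers: CO equatorial, NO2 equatorial; CO axial, NO2 equatorial; CO equatorial, NO2 axial; CO axial, NO2 axial.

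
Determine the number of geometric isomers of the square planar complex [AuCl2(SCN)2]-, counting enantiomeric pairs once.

A square has two trans pairs of vertices; adjacent vertices are cis.
Working through the distinct placements yields 2 geometric isomers: Cl cis; Cl trans.

2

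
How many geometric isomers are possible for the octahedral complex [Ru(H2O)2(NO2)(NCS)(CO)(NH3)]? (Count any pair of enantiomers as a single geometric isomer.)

The six octahedral sites form three mutually perpendicular trans pairs.
Systematic enumeration (placing each ligand type in turn and discarding arrangements equivalent by rotation or reflection) gives 9 geometric isomers.

9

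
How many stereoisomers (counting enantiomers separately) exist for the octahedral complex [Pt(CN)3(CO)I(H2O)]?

5

There are 4 geometric isomers: CN mer (3 arrangements); CN fac (chiral).
One of these lacks any improper symmetry element and so occurs as an enantiomeric pair, giving 4 + 1 = 5 stereoisomers in total.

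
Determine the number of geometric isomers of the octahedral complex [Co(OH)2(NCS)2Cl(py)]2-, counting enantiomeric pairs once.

The six octahedral sites form three mutually perpendicular trans pairs.
Systematic placement gives 6 geometric isomers: OH cis, NCS cis (3 arrangements, 2 chiral); OH trans, NCS cis; OH cis, NCS trans; OH trans, NCS trans.

6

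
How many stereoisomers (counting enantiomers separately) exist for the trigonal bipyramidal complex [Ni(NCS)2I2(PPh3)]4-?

In a trigonal bipyramid the two axial positions differ from the three equatorial ones.
Systematic enumeration (placing each ligand type in turn and discarding arrangements equivalent by rotation or reflection) gives 5 geometric isomers.
One of these lacks any improper symmetry element and so occurs as an enantiomeric pair, giving 5 + 1 = 6 stereoisomers in total.

6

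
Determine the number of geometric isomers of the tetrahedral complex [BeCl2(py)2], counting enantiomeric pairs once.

All four vertices of a tetrahedron are equivalent and mutually adjacent, so cis/trans isomerism cannot arise.
Only one geometric arrangement is possible.

1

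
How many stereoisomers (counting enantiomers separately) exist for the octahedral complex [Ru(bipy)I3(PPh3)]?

An octahedron has six vertices in three trans pairs; every non-trans pair is cis.
Each bipy is bidentate and must span two cis positions.
Systematic placement gives 2 geometric isomers: I mer; I fac.
Each arrangement has an internal mirror plane or centre of symmetry, so none is chiral.

2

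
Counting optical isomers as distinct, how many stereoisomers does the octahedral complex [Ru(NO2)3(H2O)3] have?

2

An octahedron has six vertices in three trans pairs; every non-trans pair is cis.
Working through the distinct placements yields 2 geometric isomers: NO2 mer; NO2 fac.
Each arrangement has an internal mirror plane or centre of symmetry, so none is chiral.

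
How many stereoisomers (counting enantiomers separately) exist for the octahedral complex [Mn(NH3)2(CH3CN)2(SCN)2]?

6

The distinct arrangements are (5 in all): NH3 trans, CH3CN trans, SCN trans; NH3 cis, CH3CN trans, SCN cis; NH3 cis, CH3CN cis, SCN trans; NH3 cis, CH3CN cis, SCN cis (chiral); NH3 trans, CH3CN cis, SCN cis.
One of these lacks any improper symmetry element and so occurs as an enantiomeric pair, giving 5 + 1 = 6 stereoisomers in total.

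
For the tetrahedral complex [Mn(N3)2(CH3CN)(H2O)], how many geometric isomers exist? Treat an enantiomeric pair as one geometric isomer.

All four vertices of a tetrahedron are equivalent and mutually adjacent, so cis/trans isomerism cannot arise.
Only one geometric arrangement is possible.

1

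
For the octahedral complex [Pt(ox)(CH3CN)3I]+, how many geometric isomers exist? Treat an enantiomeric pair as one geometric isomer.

2

The six octahedral sites form three mutually perpendicular trans pairs.
Each ox is bidentate and must span two cis positions.
The distinct arrangements are (2 in all): CH3CN mer; CH3CN fac.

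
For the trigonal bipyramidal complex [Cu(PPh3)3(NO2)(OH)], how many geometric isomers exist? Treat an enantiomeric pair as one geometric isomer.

4

A trigonal bipyramid has two axial and three equatorial sites, which are chemically inequivalent.
There are 4 geometric isomers: NO2 axial, OH axial; NO2 axial, OH equatorial; NO2 equatorial, OH axial; NO2 equatorial, OH equatorial.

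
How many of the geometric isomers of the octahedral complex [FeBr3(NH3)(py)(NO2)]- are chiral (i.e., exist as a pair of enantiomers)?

In an octahedral complex each vertex has one trans partner and four cis neighbours.
Working through the distinct placements yields 4 geometric isomers: Br mer (3 arrangements); Br fac (chiral).
One of these lacks any improper symmetry element and so occurs as an enantiomeric pair, giving 4 + 1 = 5 stereoisomers in total.

1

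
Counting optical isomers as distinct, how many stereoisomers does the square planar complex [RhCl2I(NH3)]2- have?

In a square planar complex each vertex has one trans partner and two cis neighbours.
Systematic placement gives 2 geometric isomers: Cl cis; Cl trans.
Each arrangement has an internal mirror plane or centre of symmetry, so none is chiral.

2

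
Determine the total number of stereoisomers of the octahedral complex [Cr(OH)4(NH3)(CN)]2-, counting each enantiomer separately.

2

In an octahedral complex each vertex has one trans partner and four cis neighbours.
The distinct arrangements are (2 in all): NH3 and CN mutually trans; NH3 and CN mutually cis.
Each arrangement has an internal mirror plane or centre of symmetry, so none is chiral.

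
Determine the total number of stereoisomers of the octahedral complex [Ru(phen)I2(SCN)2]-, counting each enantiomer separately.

The six octahedral sites form three mutually perpendicular trans pairs.
Each phen is bidentate and must span two cis positions.
Systematic placement gives 3 geometric isomers: I trans, SCN cis; I cis, SCN cis (chiral); I cis, SCN trans.
One of these lacks any improper symmetry element and so occurs as an enantiomeric pair, giving 3 + 1 = 4 stereoisomers in total.

4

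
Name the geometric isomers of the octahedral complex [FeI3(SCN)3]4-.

fac and mer

In an octahedral complex each vertex has one trans partner and four cis neighbours.
The distinct arrangements are (2 in all): I mer; I fac.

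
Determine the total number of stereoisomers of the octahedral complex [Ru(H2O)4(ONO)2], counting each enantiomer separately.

2

An octahedron has six vertices in three trans pairs; every non-trans pair is cis.
Systematic placement gives 2 geometric isomers: ONO trans; ONO cis.
Each arrangement has an internal mirror plane or centre of symmetry, so none is chiral.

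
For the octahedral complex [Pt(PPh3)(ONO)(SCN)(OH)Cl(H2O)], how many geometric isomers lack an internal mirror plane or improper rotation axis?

15

Systematic enumeration (placing each ligand type in turn and discarding arrangements equivalent by rotation or reflection) gives 15 geometric isomers.
Of these, 15 lack any improper symmetry element and so occur as enantiomeric pairs, giving 15 + 15 = 30 stereoisomers in total.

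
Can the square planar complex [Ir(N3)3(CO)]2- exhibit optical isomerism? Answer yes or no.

In a square planar complex each vertex has one trans partner and two cis neighbours.
Only one geometric arrangement is possible.

no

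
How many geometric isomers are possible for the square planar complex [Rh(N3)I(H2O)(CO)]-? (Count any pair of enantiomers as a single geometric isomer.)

3

In a square planar complex each vertex has one trans partner and two cis neighbours.
Systematic placement gives 3 geometric isomers: (CO/I trans, H2O/N3 trans); (CO/N3 trans, H2O/I trans); (CO/H2O trans, I/N3 trans).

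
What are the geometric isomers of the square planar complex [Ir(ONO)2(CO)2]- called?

Working through the distinct placements yields 2 geometric isomers: ONO cis; ONO trans.

cis and trans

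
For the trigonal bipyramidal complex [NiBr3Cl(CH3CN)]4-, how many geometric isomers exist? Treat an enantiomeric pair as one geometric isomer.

A trigonal bipyramid has two axial and three equatorial sites, which are chemically inequivalent.
There are 4 geometric isomers: Cl equatorial, CH3CN equatorial; Cl equatorial, CH3CN axial; Cl axial, CH3CN equatorial; Cl axial, CH3CN axial.

4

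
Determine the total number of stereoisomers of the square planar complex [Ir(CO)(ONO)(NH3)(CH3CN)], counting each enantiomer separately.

Systematic placement gives 3 geometric isomers: (CH3CN/NH3 trans, CO/ONO trans); (CH3CN/ONO trans, CO/NH3 trans); (CH3CN/CO trans, NH3/ONO trans).
Each arrangement has an internal mirror plane or centre of symmetry, so none is chiral.

3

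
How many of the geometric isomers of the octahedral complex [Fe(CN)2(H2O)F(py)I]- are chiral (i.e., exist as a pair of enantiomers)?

6

The six octahedral sites form three mutually perpendicular trans pairs.
Exhaustive case analysis gives 9 geometric isomers.
Of these, 6 lack any improper symmetry element and so occur as enantiomeric pairs, giving 9 + 6 = 15 stereoisomers in total.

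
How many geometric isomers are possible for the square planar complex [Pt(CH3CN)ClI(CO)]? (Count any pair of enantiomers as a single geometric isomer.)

3

A square has two trans pairs of vertices; adjacent vertices are cis.
There are 3 geometric isomers: (CH3CN/Cl trans, CO/I trans); (CH3CN/I trans, CO/Cl trans); (CH3CN/CO trans, Cl/I trans).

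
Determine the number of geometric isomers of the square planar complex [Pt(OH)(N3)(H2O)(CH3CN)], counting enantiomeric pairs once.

In a square planar complex each vertex has one trans partner and two cis neighbours.
The distinct arrangements are (3 in all): (CH3CN/N3 trans, H2O/OH trans); (CH3CN/OH trans, H2O/N3 trans); (CH3CN/H2O trans, N3/OH trans).

3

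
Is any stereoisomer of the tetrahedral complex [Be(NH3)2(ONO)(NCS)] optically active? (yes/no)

In a tetrahedral complex all four positions are equivalent and every pair of ligands is adjacent — there is no cis/trans distinction.
Only one geometric arrangement is possible.

no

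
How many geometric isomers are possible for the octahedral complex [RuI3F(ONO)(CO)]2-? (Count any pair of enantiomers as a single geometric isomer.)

4

In an octahedral complex each vertex has one trans partner and four cis neighbours.
Systematic placement gives 4 geometric isomers: I mer (3 arrangements); I fac (chiral).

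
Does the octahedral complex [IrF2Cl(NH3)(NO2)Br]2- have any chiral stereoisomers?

yes

Exhaustive case analysis gives 9 geometric isomers.
Of these, 6 lack any improper symmetry element and so occur as enantiomeric pairs, giving 9 + 6 = 15 stereoisomers in total.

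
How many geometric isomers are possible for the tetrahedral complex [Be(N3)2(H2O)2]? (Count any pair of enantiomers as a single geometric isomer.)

Only one geometric arrangement is possible.

1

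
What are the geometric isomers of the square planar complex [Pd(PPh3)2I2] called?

A square has two trans pairs of vertices; adjacent vertices are cis.
Working through the distinct placements yields 2 geometric isomers: PPh3 cis; PPh3 trans.

cis and trans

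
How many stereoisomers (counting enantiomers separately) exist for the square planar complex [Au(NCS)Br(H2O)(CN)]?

A square has two trans pairs of vertices; adjacent vertices are cis.
Systematic placement gives 3 geometric isomers: (Br/H2O trans, CN/NCS trans); (Br/NCS trans, CN/H2O trans); (Br/CN trans, H2O/NCS trans).
Each arrangement has an internal mirror plane or centre of symmetry, so none is chiral.

3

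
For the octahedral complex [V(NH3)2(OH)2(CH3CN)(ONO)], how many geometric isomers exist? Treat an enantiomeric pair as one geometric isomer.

6

The six octahedral sites form three mutually perpendicular trans pairs.
Systematic placement gives 6 geometric isomers: NH3 cis, OH cis (3 arrangements, 2 chiral); NH3 cis, OH trans; NH3 trans, OH cis; NH3 trans, OH trans.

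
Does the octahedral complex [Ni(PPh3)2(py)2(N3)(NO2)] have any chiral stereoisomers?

In an octahedral complex each vertex has one trans partner and four cis neighbours.
Working through the distinct placements yields 6 geometric isomers: PPh3 trans, py trans; PPh3 cis, py cis (3 arrangements, 2 chiral); PPh3 cis, py trans; PPh3 trans, py cis.
Of these, 2 lack any improper symmetry element and so occur as enantiomeric pairs, giving 6 + 2 = 8 stereoisomers in total.

yes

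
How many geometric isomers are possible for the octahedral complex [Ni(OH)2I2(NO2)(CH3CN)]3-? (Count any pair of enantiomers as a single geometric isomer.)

The distinct arrangements are (6 in all): OH trans, I cis; OH cis, I cis (3 arrangements, 2 chiral); OH trans, I trans; OH cis, I trans.

6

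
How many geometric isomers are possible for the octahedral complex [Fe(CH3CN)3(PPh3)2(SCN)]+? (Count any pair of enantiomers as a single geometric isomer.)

3

In an octahedral complex each vertex has one trans partner and four cis neighbours.
Systematic placement gives 3 geometric isomers: CH3CN mer, PPh3 cis; CH3CN mer, PPh3 trans; CH3CN fac, PPh3 cis.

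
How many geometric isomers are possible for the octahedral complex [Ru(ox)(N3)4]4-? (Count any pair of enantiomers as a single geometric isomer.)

1

An octahedron has six vertices in three trans pairs; every non-trans pair is cis.
Each ox is bidentate and must span two cis positions.
Only one geometric arrangement is possible.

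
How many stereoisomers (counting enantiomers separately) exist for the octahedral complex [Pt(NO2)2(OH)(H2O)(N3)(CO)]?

In an octahedral complex each vertex has one trans partner and four cis neighbours.
Exhaustive case analysis gives 9 geometric isomers.
Of these, 6 lack any improper symmetry element and so occur as enantiomeric pairs, giving 9 + 6 = 15 stereoisomers in total.

15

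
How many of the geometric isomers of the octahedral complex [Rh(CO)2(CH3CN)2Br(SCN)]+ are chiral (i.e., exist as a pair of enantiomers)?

2

In an octahedral complex each vertex has one trans partner and four cis neighbours.
There are 6 geometric isomers: CO cis, CH3CN cis (3 arrangements, 2 chiral); CO trans, CH3CN cis; CO cis, CH3CN trans; CO trans, CH3CN trans.
Of these, 2 lack any improper symmetry element and so occur as enantiomeric pairs, giving 6 + 2 = 8 stereoisomers in total.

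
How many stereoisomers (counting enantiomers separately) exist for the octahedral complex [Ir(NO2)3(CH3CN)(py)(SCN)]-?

Systematic placement gives 4 geometric isomers: NO2 mer (3 arrangements); NO2 fac (chiral).
One of these lacks any improper symmetry element and so occurs as an enantiomeric pair, giving 4 + 1 = 5 stereoisomers in total.

5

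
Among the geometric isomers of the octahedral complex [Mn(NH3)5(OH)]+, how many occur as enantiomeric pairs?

0

The six octahedral sites form three mutually perpendicular trans pairs.
Only one geometric arrangement is possible.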